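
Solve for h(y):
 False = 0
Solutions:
 h(y) = C1 + 3*y*asin(4*y)/4 + zoo*y + 3*sqrt(1 - 16*y^2)/16


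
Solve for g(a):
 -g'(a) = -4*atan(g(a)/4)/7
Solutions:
 Integral(1/atan(_y/4), (_y, g(a))) = C1 + 4*a/7


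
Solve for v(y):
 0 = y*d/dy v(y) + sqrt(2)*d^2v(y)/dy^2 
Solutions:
 v(y) = C1 + C2*erf(2^(1/4)*y/2)


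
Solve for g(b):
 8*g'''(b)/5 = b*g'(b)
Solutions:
 g(b) = C1 + Integral(C2*airyai(5^(1/3)*b/2) + C3*airybi(5^(1/3)*b/2), b)


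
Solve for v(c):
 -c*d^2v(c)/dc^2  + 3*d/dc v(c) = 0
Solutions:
 v(c) = C1 + C2*c^4


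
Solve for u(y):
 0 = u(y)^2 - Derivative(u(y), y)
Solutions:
 u(y) = -1/(C1 + y)


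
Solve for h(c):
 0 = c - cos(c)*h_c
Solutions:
 h(c) = C1 + Integral(c/cos(c), c)


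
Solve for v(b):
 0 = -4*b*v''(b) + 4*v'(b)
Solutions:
 v(b) = C1 + C2*b^2


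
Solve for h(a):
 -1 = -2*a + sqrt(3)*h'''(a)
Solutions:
 h(a) = C1 + C2*a + C3*a^2 + sqrt(3)*a^4/36 - sqrt(3)*a^3/18


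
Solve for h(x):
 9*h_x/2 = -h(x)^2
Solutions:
 h(x) = 9/(C1 + 2*x)


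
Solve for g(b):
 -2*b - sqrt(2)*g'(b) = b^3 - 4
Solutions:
 g(b) = C1 - sqrt(2)*b^4/8 - sqrt(2)*b^2/2 + 2*sqrt(2)*b


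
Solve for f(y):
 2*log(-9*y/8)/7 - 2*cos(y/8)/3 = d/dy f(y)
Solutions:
 f(y) = C1 + 2*y*log(-y)/7 - 6*y*log(2)/7 - 2*y/7 + 4*y*log(3)/7 - 16*sin(y/8)/3


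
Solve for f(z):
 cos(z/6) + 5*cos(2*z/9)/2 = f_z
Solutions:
 f(z) = C1 + 6*sin(z/6) + 45*sin(2*z/9)/4


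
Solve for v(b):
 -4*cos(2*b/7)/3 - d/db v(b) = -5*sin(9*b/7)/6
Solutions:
 v(b) = C1 - 14*sin(2*b/7)/3 - 35*cos(9*b/7)/54


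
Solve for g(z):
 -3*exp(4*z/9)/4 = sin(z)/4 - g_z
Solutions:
 g(z) = C1 + 27*exp(4*z/9)/16 - cos(z)/4


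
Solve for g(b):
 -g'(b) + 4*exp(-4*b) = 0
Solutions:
 g(b) = C1 - exp(-4*b)


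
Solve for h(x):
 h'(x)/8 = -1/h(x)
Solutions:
 h(x) = -sqrt(C1 - 16*x)
 h(x) = sqrt(C1 - 16*x)


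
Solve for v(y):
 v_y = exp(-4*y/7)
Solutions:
 v(y) = C1 - 7*exp(-4*y/7)/4


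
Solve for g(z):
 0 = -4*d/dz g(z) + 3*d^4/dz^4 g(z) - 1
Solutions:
 g(z) = C1 + C4*exp(6^(2/3)*z/3) - z/4 + (C2*sin(2^(2/3)*3^(1/6)*z/2) + C3*cos(2^(2/3)*3^(1/6)*z/2))*exp(-6^(2/3)*z/6)


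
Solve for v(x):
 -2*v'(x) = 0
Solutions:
 v(x) = C1


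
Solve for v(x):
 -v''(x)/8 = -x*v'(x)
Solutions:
 v(x) = C1 + C2*erfi(2*x)


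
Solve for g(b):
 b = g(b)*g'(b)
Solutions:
 g(b) = -sqrt(C1 + b^2)
 g(b) = sqrt(C1 + b^2)


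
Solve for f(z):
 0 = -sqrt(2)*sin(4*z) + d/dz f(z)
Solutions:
 f(z) = C1 - sqrt(2)*cos(4*z)/4


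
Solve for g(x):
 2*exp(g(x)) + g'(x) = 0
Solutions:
 g(x) = log(1/(C1 + 2*x))


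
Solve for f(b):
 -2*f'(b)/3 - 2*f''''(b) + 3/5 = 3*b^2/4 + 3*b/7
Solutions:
 f(b) = C1 + C4*exp(-3^(2/3)*b/3) - 3*b^3/8 - 9*b^2/28 + 9*b/10 + (C2*sin(3^(1/6)*b/2) + C3*cos(3^(1/6)*b/2))*exp(3^(2/3)*b/6)


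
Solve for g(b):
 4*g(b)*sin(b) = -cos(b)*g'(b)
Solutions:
 g(b) = C1*cos(b)^4


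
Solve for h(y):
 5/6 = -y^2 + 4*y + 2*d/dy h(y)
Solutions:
 h(y) = C1 + y^3/6 - y^2 + 5*y/12


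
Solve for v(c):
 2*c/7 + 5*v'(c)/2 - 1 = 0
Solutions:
 v(c) = C1 - 2*c^2/35 + 2*c/5


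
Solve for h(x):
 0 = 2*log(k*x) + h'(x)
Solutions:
 h(x) = C1 - 2*x*log(k*x) + 2*x


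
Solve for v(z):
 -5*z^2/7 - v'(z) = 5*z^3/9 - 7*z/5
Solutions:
 v(z) = C1 - 5*z^4/36 - 5*z^3/21 + 7*z^2/10


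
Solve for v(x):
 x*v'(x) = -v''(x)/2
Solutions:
 v(x) = C1 + C2*erf(x)


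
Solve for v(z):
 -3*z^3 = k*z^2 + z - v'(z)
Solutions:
 v(z) = C1 + k*z^3/3 + 3*z^4/4 + z^2/2


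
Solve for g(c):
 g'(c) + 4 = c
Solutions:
 g(c) = C1 + c^2/2 - 4*c


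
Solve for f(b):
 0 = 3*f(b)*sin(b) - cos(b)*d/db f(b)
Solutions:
 f(b) = C1/cos(b)^3


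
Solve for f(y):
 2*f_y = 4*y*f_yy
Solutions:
 f(y) = C1 + C2*y^(3/2)


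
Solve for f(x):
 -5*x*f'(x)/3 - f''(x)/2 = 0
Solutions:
 f(x) = C1 + C2*erf(sqrt(15)*x/3)


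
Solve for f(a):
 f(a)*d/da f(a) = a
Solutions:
 f(a) = -sqrt(C1 + a^2)
 f(a) = sqrt(C1 + a^2)


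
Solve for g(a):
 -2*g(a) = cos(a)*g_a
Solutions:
 g(a) = C1*(sin(a) - 1)/(sin(a) + 1)


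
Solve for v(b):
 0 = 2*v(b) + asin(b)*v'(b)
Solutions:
 v(b) = C1*exp(-2*Integral(1/asin(b), b))


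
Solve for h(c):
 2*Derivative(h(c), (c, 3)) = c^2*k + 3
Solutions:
 h(c) = C1 + C2*c + C3*c^2 + c^5*k/120 + c^3/4


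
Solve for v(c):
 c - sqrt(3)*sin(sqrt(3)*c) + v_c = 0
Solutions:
 v(c) = C1 - c^2/2 - cos(sqrt(3)*c)


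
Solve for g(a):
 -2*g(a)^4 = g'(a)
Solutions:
 g(a) = (-3^(2/3) - 3*3^(1/6)*I)*(1/(C1 + 2*a))^(1/3)/6
 g(a) = (-3^(2/3) + 3*3^(1/6)*I)*(1/(C1 + 2*a))^(1/3)/6
 g(a) = (1/(C1 + 6*a))^(1/3)


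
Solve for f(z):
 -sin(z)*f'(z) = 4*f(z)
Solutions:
 f(z) = C1*(cos(z)^2 + 2*cos(z) + 1)/(cos(z)^2 - 2*cos(z) + 1)


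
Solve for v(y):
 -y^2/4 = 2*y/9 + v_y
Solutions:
 v(y) = C1 - y^3/12 - y^2/9


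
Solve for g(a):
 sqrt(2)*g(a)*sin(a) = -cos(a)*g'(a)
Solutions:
 g(a) = C1*cos(a)^(sqrt(2))


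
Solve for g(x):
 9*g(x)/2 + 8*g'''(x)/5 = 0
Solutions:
 g(x) = C3*exp(x*(-2^(2/3)*45^(1/3) + 3*5^(1/3)*6^(2/3))/16)*sin(3*2^(2/3)*3^(1/6)*5^(1/3)*x/8) + C4*exp(x*(-2^(2/3)*45^(1/3) + 3*5^(1/3)*6^(2/3))/16)*cos(3*2^(2/3)*3^(1/6)*5^(1/3)*x/8) + C5*exp(-x*(2^(2/3)*45^(1/3) + 3*5^(1/3)*6^(2/3))/16) + (C1*sin(3*2^(2/3)*3^(1/6)*5^(1/3)*x/8) + C2*cos(3*2^(2/3)*3^(1/6)*5^(1/3)*x/8))*exp(2^(2/3)*45^(1/3)*x/8)


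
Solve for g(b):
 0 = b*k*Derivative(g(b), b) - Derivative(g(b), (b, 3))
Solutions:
 g(b) = C1 + Integral(C2*airyai(b*k^(1/3)) + C3*airybi(b*k^(1/3)), b)


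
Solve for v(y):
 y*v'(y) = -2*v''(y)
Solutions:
 v(y) = C1 + C2*erf(y/2)


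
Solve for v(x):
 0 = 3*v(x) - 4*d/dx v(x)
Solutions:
 v(x) = C1*exp(3*x/4)


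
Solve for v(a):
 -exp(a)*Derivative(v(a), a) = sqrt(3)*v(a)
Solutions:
 v(a) = C1*exp(sqrt(3)*exp(-a))


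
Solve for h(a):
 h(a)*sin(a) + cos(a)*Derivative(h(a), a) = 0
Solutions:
 h(a) = C1*cos(a)


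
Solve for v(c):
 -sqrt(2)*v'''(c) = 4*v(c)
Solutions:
 v(c) = C3*exp(-sqrt(2)*c) + (C1*sin(sqrt(6)*c/2) + C2*cos(sqrt(6)*c/2))*exp(sqrt(2)*c/2)


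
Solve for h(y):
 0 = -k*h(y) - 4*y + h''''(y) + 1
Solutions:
 h(y) = C1*exp(-k^(1/4)*y) + C2*exp(k^(1/4)*y) + C3*exp(-I*k^(1/4)*y) + C4*exp(I*k^(1/4)*y) - 4*y/k + 1/k


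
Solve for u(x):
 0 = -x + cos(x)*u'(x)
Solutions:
 u(x) = C1 + Integral(x/cos(x), x)


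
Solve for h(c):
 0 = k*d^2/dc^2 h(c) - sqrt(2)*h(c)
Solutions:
 h(c) = C1*exp(-2^(1/4)*c*sqrt(1/k)) + C2*exp(2^(1/4)*c*sqrt(1/k))


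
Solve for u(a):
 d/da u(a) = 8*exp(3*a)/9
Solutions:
 u(a) = C1 + 8*exp(3*a)/27


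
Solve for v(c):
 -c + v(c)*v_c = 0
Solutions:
 v(c) = -sqrt(C1 + c^2)
 v(c) = sqrt(C1 + c^2)


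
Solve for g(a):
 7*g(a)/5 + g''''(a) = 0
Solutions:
 g(a) = (C1*sin(sqrt(2)*5^(3/4)*7^(1/4)*a/10) + C2*cos(sqrt(2)*5^(3/4)*7^(1/4)*a/10))*exp(-sqrt(2)*5^(3/4)*7^(1/4)*a/10) + (C3*sin(sqrt(2)*5^(3/4)*7^(1/4)*a/10) + C4*cos(sqrt(2)*5^(3/4)*7^(1/4)*a/10))*exp(sqrt(2)*5^(3/4)*7^(1/4)*a/10)


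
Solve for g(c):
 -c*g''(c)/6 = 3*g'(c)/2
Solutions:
 g(c) = C1 + C2/c^8


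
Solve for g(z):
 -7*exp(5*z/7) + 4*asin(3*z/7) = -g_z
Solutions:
 g(z) = C1 - 4*z*asin(3*z/7) - 4*sqrt(49 - 9*z^2)/3 + 49*exp(5*z/7)/5


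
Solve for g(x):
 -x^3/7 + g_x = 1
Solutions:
 g(x) = C1 + x^4/28 + x


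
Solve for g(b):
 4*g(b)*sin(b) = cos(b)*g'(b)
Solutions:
 g(b) = C1/cos(b)^4


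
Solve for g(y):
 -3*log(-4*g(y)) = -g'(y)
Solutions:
 -Integral(1/(log(-_y) + 2*log(2)), (_y, g(y)))/3 = C1 - y


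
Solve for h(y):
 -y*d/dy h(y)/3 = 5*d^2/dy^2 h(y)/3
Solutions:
 h(y) = C1 + C2*erf(sqrt(10)*y/10)


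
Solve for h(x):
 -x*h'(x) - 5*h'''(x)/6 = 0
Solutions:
 h(x) = C1 + Integral(C2*airyai(-5^(2/3)*6^(1/3)*x/5) + C3*airybi(-5^(2/3)*6^(1/3)*x/5), x)


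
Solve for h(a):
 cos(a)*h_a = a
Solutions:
 h(a) = C1 + Integral(a/cos(a), a)


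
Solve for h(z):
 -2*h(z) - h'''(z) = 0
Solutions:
 h(z) = C3*exp(-2^(1/3)*z) + (C1*sin(2^(1/3)*sqrt(3)*z/2) + C2*cos(2^(1/3)*sqrt(3)*z/2))*exp(2^(1/3)*z/2)


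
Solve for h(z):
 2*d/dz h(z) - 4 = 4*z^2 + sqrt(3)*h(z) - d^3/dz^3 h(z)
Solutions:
 h(z) = C1*exp(-2^(1/3)*sqrt(3)*z*(-4/(9 + sqrt(113))^(1/3) + 2^(1/3)*(9 + sqrt(113))^(1/3))/12)*sin(2^(1/3)*z*((9 + sqrt(113))^(-1/3) + 2^(1/3)*(9 + sqrt(113))^(1/3)/4)) + C2*exp(-2^(1/3)*sqrt(3)*z*(-4/(9 + sqrt(113))^(1/3) + 2^(1/3)*(9 + sqrt(113))^(1/3))/12)*cos(2^(1/3)*z*((9 + sqrt(113))^(-1/3) + 2^(1/3)*(9 + sqrt(113))^(1/3)/4)) + C3*exp(2^(1/3)*sqrt(3)*z*(-4/(9 + sqrt(113))^(1/3) + 2^(1/3)*(9 + sqrt(113))^(1/3))/6) - 4*sqrt(3)*z^2/3 - 16*z/3 - 44*sqrt(3)/9


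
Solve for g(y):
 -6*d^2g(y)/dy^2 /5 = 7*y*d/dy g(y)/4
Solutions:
 g(y) = C1 + C2*erf(sqrt(105)*y/12)


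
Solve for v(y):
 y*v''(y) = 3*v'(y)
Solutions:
 v(y) = C1 + C2*y^4


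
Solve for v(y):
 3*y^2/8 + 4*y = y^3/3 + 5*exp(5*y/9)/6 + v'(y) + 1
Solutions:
 v(y) = C1 - y^4/12 + y^3/8 + 2*y^2 - y - 3*exp(5*y/9)/2


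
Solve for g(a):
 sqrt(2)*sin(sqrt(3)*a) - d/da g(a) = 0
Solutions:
 g(a) = C1 - sqrt(6)*cos(sqrt(3)*a)/3


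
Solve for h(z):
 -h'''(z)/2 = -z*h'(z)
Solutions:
 h(z) = C1 + Integral(C2*airyai(2^(1/3)*z) + C3*airybi(2^(1/3)*z), z)


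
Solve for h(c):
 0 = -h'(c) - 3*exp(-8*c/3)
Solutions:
 h(c) = C1 + 9*exp(-8*c/3)/8


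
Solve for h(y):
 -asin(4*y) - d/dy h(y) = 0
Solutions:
 h(y) = C1 - y*asin(4*y) - sqrt(1 - 16*y^2)/4


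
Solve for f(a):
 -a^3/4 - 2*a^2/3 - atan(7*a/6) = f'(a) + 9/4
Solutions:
 f(a) = C1 - a^4/16 - 2*a^3/9 - a*atan(7*a/6) - 9*a/4 + 3*log(49*a^2 + 36)/7


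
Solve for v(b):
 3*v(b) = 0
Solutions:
 v(b) = 0


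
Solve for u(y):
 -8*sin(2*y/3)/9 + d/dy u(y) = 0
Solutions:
 u(y) = C1 - 4*cos(2*y/3)/3


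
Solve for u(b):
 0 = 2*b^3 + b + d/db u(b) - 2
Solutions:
 u(b) = C1 - b^4/2 - b^2/2 + 2*b


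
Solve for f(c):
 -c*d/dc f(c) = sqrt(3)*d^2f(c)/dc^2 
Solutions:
 f(c) = C1 + C2*erf(sqrt(2)*3^(3/4)*c/6)


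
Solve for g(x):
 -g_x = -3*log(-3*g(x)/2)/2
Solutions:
 -2*Integral(1/(log(-_y) - log(2) + log(3)), (_y, g(x)))/3 = C1 - x


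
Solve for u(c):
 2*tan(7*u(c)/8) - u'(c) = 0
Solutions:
 u(c) = -8*asin(C1*exp(7*c/4))/7 + 8*pi/7
 u(c) = 8*asin(C1*exp(7*c/4))/7


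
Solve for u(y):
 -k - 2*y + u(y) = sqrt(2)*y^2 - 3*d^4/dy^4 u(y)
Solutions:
 u(y) = k + sqrt(2)*y^2 + 2*y + (C1*sin(sqrt(2)*3^(3/4)*y/6) + C2*cos(sqrt(2)*3^(3/4)*y/6))*exp(-sqrt(2)*3^(3/4)*y/6) + (C3*sin(sqrt(2)*3^(3/4)*y/6) + C4*cos(sqrt(2)*3^(3/4)*y/6))*exp(sqrt(2)*3^(3/4)*y/6)


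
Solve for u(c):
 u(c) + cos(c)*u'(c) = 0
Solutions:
 u(c) = C1*sqrt(sin(c) - 1)/sqrt(sin(c) + 1)


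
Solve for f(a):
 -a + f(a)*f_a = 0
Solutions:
 f(a) = -sqrt(C1 + a^2)
 f(a) = sqrt(C1 + a^2)


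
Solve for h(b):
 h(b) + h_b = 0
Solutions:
 h(b) = C1*exp(-b)


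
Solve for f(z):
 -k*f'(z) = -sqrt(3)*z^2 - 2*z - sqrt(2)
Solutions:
 f(z) = C1 + sqrt(3)*z^3/(3*k) + z^2/k + sqrt(2)*z/k


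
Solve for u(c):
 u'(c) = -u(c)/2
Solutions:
 u(c) = C1*exp(-c/2)


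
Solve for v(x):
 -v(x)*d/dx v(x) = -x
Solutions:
 v(x) = -sqrt(C1 + x^2)
 v(x) = sqrt(C1 + x^2)


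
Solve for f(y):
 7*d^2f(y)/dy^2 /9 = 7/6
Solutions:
 f(y) = C1 + C2*y + 3*y^2/4


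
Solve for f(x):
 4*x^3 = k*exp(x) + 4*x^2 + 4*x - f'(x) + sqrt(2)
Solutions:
 f(x) = C1 + k*exp(x) - x^4 + 4*x^3/3 + 2*x^2 + sqrt(2)*x


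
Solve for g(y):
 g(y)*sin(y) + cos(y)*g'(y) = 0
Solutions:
 g(y) = C1*cos(y)


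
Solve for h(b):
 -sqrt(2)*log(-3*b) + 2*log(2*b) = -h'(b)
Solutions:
 h(b) = C1 - b*(2 - sqrt(2))*log(b) + b*(-sqrt(2) - 2*log(2) + sqrt(2)*log(3) + 2 + sqrt(2)*I*pi)


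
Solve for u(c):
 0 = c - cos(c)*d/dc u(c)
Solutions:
 u(c) = C1 + Integral(c/cos(c), c)


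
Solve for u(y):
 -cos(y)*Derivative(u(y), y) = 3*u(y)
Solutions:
 u(y) = C1*(sin(y) - 1)^(3/2)/(sin(y) + 1)^(3/2)


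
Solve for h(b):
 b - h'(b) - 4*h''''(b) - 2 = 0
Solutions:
 h(b) = C1 + C4*exp(-2^(1/3)*b/2) + b^2/2 - 2*b + (C2*sin(2^(1/3)*sqrt(3)*b/4) + C3*cos(2^(1/3)*sqrt(3)*b/4))*exp(2^(1/3)*b/4)


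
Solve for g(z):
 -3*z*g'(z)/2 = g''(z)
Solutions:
 g(z) = C1 + C2*erf(sqrt(3)*z/2)


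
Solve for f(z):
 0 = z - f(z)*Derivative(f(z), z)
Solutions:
 f(z) = -sqrt(C1 + z^2)
 f(z) = sqrt(C1 + z^2)


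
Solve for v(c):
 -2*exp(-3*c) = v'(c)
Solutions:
 v(c) = C1 + 2*exp(-3*c)/3


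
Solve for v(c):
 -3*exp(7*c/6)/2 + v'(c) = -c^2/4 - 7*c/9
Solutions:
 v(c) = C1 - c^3/12 - 7*c^2/18 + 9*exp(7*c/6)/7


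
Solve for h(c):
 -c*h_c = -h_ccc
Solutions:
 h(c) = C1 + Integral(C2*airyai(c) + C3*airybi(c), c)


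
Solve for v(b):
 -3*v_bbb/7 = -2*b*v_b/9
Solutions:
 v(b) = C1 + Integral(C2*airyai(14^(1/3)*b/3) + C3*airybi(14^(1/3)*b/3), b)


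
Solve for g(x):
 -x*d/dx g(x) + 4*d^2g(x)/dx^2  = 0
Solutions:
 g(x) = C1 + C2*erfi(sqrt(2)*x/4)


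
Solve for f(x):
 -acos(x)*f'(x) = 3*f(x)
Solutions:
 f(x) = C1*exp(-3*Integral(1/acos(x), x))


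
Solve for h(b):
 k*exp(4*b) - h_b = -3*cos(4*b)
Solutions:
 h(b) = C1 + k*exp(4*b)/4 + 3*sin(4*b)/4


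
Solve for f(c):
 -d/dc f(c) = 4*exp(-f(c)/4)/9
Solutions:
 f(c) = 4*log(C1 - c/9)


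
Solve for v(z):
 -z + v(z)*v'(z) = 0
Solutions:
 v(z) = -sqrt(C1 + z^2)
 v(z) = sqrt(C1 + z^2)


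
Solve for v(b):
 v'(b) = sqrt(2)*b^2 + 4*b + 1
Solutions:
 v(b) = C1 + sqrt(2)*b^3/3 + 2*b^2 + b


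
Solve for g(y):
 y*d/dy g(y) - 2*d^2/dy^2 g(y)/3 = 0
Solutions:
 g(y) = C1 + C2*erfi(sqrt(3)*y/2)


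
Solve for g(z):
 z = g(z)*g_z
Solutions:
 g(z) = -sqrt(C1 + z^2)
 g(z) = sqrt(C1 + z^2)


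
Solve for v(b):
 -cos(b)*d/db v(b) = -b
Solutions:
 v(b) = C1 + Integral(b/cos(b), b)


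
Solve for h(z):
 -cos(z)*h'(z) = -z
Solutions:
 h(z) = C1 + Integral(z/cos(z), z)


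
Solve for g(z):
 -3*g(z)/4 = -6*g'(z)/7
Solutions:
 g(z) = C1*exp(7*z/8)


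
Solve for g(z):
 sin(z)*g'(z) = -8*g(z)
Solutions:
 g(z) = C1*(cos(z)^4 + 4*cos(z)^3 + 6*cos(z)^2 + 4*cos(z) + 1)/(cos(z)^4 - 4*cos(z)^3 + 6*cos(z)^2 - 4*cos(z) + 1)


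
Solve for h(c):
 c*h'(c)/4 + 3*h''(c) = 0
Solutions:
 h(c) = C1 + C2*erf(sqrt(6)*c/12)


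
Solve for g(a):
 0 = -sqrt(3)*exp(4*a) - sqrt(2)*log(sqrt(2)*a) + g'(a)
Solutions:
 g(a) = C1 + sqrt(2)*a*log(a) + sqrt(2)*a*(-1 + log(2)/2) + sqrt(3)*exp(4*a)/4


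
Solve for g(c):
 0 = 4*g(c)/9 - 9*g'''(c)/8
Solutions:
 g(c) = C3*exp(2*6^(2/3)*c/9) + (C1*sin(2^(2/3)*3^(1/6)*c/3) + C2*cos(2^(2/3)*3^(1/6)*c/3))*exp(-6^(2/3)*c/9)


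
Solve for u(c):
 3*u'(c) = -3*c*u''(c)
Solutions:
 u(c) = C1 + C2*log(c)


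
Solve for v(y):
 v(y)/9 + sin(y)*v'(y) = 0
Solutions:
 v(y) = C1*(cos(y) + 1)^(1/18)/(cos(y) - 1)^(1/18)


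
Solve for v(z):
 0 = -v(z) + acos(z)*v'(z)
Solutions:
 v(z) = C1*exp(Integral(1/acos(z), z))


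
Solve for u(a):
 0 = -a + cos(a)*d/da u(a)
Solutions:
 u(a) = C1 + Integral(a/cos(a), a)


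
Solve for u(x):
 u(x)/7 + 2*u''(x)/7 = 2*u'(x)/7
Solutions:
 u(x) = (C1*sin(x/2) + C2*cos(x/2))*exp(x/2)


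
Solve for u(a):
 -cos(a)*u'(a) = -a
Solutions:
 u(a) = C1 + Integral(a/cos(a), a)


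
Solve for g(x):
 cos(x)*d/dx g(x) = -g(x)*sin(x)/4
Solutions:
 g(x) = C1*cos(x)^(1/4)


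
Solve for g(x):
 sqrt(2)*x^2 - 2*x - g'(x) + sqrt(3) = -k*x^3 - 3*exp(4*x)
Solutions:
 g(x) = C1 + k*x^4/4 + sqrt(2)*x^3/3 - x^2 + sqrt(3)*x + 3*exp(4*x)/4


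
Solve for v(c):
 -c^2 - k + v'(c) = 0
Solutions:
 v(c) = C1 + c^3/3 + c*k


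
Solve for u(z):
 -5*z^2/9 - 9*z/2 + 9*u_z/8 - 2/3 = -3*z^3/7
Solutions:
 u(z) = C1 - 2*z^4/21 + 40*z^3/243 + 2*z^2 + 16*z/27


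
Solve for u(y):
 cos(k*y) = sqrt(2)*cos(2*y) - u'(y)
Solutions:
 u(y) = C1 + sqrt(2)*sin(2*y)/2 - sin(k*y)/k


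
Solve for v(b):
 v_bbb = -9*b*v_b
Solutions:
 v(b) = C1 + Integral(C2*airyai(-3^(2/3)*b) + C3*airybi(-3^(2/3)*b), b)


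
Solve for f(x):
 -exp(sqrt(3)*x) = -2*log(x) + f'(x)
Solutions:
 f(x) = C1 + 2*x*log(x) - 2*x - sqrt(3)*exp(sqrt(3)*x)/3


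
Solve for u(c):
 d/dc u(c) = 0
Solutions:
 u(c) = C1


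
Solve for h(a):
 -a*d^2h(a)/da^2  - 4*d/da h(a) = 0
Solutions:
 h(a) = C1 + C2/a^3


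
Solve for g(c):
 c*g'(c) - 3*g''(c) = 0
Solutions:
 g(c) = C1 + C2*erfi(sqrt(6)*c/6)


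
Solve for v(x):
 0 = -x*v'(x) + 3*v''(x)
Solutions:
 v(x) = C1 + C2*erfi(sqrt(6)*x/6)


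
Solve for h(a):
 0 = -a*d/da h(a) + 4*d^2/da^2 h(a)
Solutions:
 h(a) = C1 + C2*erfi(sqrt(2)*a/4)


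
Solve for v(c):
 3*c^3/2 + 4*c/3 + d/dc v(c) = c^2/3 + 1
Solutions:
 v(c) = C1 - 3*c^4/8 + c^3/9 - 2*c^2/3 + c


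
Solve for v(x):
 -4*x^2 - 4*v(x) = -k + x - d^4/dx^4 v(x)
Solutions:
 v(x) = C1*exp(-sqrt(2)*x) + C2*exp(sqrt(2)*x) + C3*sin(sqrt(2)*x) + C4*cos(sqrt(2)*x) + k/4 - x^2 - x/4


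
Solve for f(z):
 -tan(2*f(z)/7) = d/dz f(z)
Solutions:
 f(z) = -7*asin(C1*exp(-2*z/7))/2 + 7*pi/2
 f(z) = 7*asin(C1*exp(-2*z/7))/2


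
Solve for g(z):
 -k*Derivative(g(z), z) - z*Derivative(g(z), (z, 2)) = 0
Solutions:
 g(z) = C1 + z^(1 - re(k))*(C2*sin(log(z)*Abs(im(k))) + C3*cos(log(z)*im(k)))


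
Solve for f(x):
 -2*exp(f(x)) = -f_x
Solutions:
 f(x) = log(-1/(C1 + 2*x))


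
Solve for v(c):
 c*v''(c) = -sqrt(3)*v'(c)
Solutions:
 v(c) = C1 + C2*c^(1 - sqrt(3))


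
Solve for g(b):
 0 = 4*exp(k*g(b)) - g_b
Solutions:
 g(b) = Piecewise((log(-1/(C1*k + 4*b*k))/k, Ne(k, 0)), (nan, True))
 g(b) = Piecewise((C1 + 4*b, Eq(k, 0)), (nan, True))


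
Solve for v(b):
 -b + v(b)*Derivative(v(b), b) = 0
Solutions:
 v(b) = -sqrt(C1 + b^2)
 v(b) = sqrt(C1 + b^2)


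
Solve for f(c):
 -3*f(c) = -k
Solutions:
 f(c) = k/3


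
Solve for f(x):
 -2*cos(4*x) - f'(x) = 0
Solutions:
 f(x) = C1 - sin(4*x)/2


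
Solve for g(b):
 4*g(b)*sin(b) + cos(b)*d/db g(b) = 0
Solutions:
 g(b) = C1*cos(b)^4


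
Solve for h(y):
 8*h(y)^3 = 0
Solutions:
 h(y) = 0


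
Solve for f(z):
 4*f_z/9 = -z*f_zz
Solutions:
 f(z) = C1 + C2*z^(5/9)


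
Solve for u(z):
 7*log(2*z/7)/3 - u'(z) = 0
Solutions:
 u(z) = C1 + 7*z*log(z)/3 - 7*z*log(7)/3 - 7*z/3 + 7*z*log(2)/3


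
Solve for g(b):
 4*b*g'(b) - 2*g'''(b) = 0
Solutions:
 g(b) = C1 + Integral(C2*airyai(2^(1/3)*b) + C3*airybi(2^(1/3)*b), b)


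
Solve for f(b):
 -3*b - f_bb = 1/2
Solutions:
 f(b) = C1 + C2*b - b^3/2 - b^2/4


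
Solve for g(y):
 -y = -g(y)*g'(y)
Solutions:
 g(y) = -sqrt(C1 + y^2)
 g(y) = sqrt(C1 + y^2)


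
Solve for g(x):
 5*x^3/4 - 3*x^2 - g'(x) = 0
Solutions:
 g(x) = C1 + 5*x^4/16 - x^3


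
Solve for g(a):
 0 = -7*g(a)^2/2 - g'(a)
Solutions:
 g(a) = 2/(C1 + 7*a)


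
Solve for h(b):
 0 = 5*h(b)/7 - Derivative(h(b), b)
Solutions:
 h(b) = C1*exp(5*b/7)


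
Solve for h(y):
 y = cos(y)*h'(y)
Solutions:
 h(y) = C1 + Integral(y/cos(y), y)


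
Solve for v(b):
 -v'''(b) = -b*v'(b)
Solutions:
 v(b) = C1 + Integral(C2*airyai(b) + C3*airybi(b), b)


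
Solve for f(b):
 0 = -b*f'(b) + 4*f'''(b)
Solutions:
 f(b) = C1 + Integral(C2*airyai(2^(1/3)*b/2) + C3*airybi(2^(1/3)*b/2), b)


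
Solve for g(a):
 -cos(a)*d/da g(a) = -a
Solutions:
 g(a) = C1 + Integral(a/cos(a), a)


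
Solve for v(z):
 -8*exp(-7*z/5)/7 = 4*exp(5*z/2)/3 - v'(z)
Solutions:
 v(z) = C1 + 8*exp(5*z/2)/15 - 40*exp(-7*z/5)/49


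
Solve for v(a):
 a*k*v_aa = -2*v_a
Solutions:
 v(a) = C1 + a^(((re(k) - 2)*re(k) + im(k)^2)/(re(k)^2 + im(k)^2))*(C2*sin(2*log(a)*Abs(im(k))/(re(k)^2 + im(k)^2)) + C3*cos(2*log(a)*im(k)/(re(k)^2 + im(k)^2)))


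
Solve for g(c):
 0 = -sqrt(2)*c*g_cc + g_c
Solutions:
 g(c) = C1 + C2*c^(sqrt(2)/2 + 1)


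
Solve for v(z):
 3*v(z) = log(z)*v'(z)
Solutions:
 v(z) = C1*exp(3*li(z))


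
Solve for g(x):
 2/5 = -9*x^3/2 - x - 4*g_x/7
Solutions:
 g(x) = C1 - 63*x^4/32 - 7*x^2/8 - 7*x/10


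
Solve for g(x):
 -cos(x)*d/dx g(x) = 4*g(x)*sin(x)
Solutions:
 g(x) = C1*cos(x)^4


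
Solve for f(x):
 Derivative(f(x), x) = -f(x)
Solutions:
 f(x) = C1*exp(-x)


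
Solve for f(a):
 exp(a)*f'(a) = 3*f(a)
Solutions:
 f(a) = C1*exp(-3*exp(-a))


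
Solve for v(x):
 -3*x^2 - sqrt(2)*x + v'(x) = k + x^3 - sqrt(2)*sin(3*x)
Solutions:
 v(x) = C1 + k*x + x^4/4 + x^3 + sqrt(2)*x^2/2 + sqrt(2)*cos(3*x)/3


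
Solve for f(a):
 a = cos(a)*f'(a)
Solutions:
 f(a) = C1 + Integral(a/cos(a), a)


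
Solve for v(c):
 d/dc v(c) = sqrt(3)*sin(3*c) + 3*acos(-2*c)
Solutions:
 v(c) = C1 + 3*c*acos(-2*c) + 3*sqrt(1 - 4*c^2)/2 - sqrt(3)*cos(3*c)/3


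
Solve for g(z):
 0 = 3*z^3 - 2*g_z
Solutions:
 g(z) = C1 + 3*z^4/8


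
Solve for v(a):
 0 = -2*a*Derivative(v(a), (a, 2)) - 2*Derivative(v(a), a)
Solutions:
 v(a) = C1 + C2*log(a)


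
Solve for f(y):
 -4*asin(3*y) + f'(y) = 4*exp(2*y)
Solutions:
 f(y) = C1 + 4*y*asin(3*y) + 4*sqrt(1 - 9*y^2)/3 + 2*exp(2*y)


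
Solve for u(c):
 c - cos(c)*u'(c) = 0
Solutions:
 u(c) = C1 + Integral(c/cos(c), c)


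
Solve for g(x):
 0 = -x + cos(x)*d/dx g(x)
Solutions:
 g(x) = C1 + Integral(x/cos(x), x)


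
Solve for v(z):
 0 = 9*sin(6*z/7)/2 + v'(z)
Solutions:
 v(z) = C1 + 21*cos(6*z/7)/4


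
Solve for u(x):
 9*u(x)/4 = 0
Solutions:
 u(x) = 0


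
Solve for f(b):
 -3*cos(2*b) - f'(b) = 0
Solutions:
 f(b) = C1 - 3*sin(2*b)/2


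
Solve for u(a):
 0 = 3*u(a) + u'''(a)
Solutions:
 u(a) = C3*exp(-3^(1/3)*a) + (C1*sin(3^(5/6)*a/2) + C2*cos(3^(5/6)*a/2))*exp(3^(1/3)*a/2)


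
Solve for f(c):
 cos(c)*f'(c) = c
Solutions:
 f(c) = C1 + Integral(c/cos(c), c)


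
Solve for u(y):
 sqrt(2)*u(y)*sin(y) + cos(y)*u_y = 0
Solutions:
 u(y) = C1*cos(y)^(sqrt(2))


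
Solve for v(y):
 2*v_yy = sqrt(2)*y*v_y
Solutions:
 v(y) = C1 + C2*erfi(2^(1/4)*y/2)


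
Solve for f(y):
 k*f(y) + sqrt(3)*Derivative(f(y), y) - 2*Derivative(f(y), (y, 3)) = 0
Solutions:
 f(y) = C1*exp(-2^(1/3)*y*(3^(2/3)*(-3*k + sqrt(9*k^2 - 2*sqrt(3)))^(1/3) + 2^(1/3)*3^(5/6)/(-3*k + sqrt(9*k^2 - 2*sqrt(3)))^(1/3))/6) + C2*exp(2^(1/3)*y*(3^(2/3)*(-3*k + sqrt(9*k^2 - 2*sqrt(3)))^(1/3)/12 - 3^(1/6)*I*(-3*k + sqrt(9*k^2 - 2*sqrt(3)))^(1/3)/4 - 2^(1/3)*sqrt(3)/((-3^(2/3) + 3*3^(1/6)*I)*(-3*k + sqrt(9*k^2 - 2*sqrt(3)))^(1/3)))) + C3*exp(2^(1/3)*y*(3^(2/3)*(-3*k + sqrt(9*k^2 - 2*sqrt(3)))^(1/3)/12 + 3^(1/6)*I*(-3*k + sqrt(9*k^2 - 2*sqrt(3)))^(1/3)/4 + 2^(1/3)*sqrt(3)/((3^(2/3) + 3*3^(1/6)*I)*(-3*k + sqrt(9*k^2 - 2*sqrt(3)))^(1/3))))


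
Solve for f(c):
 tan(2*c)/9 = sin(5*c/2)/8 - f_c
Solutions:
 f(c) = C1 + log(cos(2*c))/18 - cos(5*c/2)/20


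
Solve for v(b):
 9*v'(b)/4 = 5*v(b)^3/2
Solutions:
 v(b) = -3*sqrt(2)*sqrt(-1/(C1 + 10*b))/2
 v(b) = 3*sqrt(2)*sqrt(-1/(C1 + 10*b))/2


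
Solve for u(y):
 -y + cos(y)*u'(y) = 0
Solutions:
 u(y) = C1 + Integral(y/cos(y), y)


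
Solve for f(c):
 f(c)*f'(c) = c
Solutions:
 f(c) = -sqrt(C1 + c^2)
 f(c) = sqrt(C1 + c^2)


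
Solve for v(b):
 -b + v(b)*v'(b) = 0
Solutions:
 v(b) = -sqrt(C1 + b^2)
 v(b) = sqrt(C1 + b^2)


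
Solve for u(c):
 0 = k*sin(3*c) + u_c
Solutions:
 u(c) = C1 + k*cos(3*c)/3


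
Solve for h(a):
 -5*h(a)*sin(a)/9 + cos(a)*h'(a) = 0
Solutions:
 h(a) = C1/cos(a)^(5/9)


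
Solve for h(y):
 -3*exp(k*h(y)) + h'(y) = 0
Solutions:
 h(y) = Piecewise((log(-1/(C1*k + 3*k*y))/k, Ne(k, 0)), (nan, True))
 h(y) = Piecewise((C1 + 3*y, Eq(k, 0)), (nan, True))


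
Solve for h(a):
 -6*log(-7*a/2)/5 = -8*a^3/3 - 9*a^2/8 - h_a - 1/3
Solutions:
 h(a) = C1 - 2*a^4/3 - 3*a^3/8 + 6*a*log(-a)/5 + a*(-23 - 18*log(2) + 18*log(7))/15


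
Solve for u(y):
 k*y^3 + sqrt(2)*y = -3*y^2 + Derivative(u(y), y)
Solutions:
 u(y) = C1 + k*y^4/4 + y^3 + sqrt(2)*y^2/2


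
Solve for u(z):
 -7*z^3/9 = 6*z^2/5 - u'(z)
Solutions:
 u(z) = C1 + 7*z^4/36 + 2*z^3/5


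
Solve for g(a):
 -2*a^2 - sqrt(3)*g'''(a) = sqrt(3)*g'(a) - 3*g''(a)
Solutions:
 g(a) = C1 - 2*sqrt(3)*a^3/9 - 2*a^2 - 8*sqrt(3)*a/3 + (C2*sin(a/2) + C3*cos(a/2))*exp(sqrt(3)*a/2)


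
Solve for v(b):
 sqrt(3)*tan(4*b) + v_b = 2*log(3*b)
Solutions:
 v(b) = C1 + 2*b*log(b) - 2*b + 2*b*log(3) + sqrt(3)*log(cos(4*b))/4


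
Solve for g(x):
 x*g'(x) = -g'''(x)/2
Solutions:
 g(x) = C1 + Integral(C2*airyai(-2^(1/3)*x) + C3*airybi(-2^(1/3)*x), x)


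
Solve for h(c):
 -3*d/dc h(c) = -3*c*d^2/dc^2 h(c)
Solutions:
 h(c) = C1 + C2*c^2


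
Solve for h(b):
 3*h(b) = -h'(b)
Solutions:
 h(b) = C1*exp(-3*b)


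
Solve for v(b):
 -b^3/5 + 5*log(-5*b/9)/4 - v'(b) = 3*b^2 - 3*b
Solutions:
 v(b) = C1 - b^4/20 - b^3 + 3*b^2/2 + 5*b*log(-b)/4 + 5*b*(-2*log(3) - 1 + log(5))/4


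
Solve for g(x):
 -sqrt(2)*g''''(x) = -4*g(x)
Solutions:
 g(x) = C1*exp(-2^(3/8)*x) + C2*exp(2^(3/8)*x) + C3*sin(2^(3/8)*x) + C4*cos(2^(3/8)*x)


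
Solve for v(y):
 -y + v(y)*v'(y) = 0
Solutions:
 v(y) = -sqrt(C1 + y^2)
 v(y) = sqrt(C1 + y^2)


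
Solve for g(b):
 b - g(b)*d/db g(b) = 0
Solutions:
 g(b) = -sqrt(C1 + b^2)
 g(b) = sqrt(C1 + b^2)


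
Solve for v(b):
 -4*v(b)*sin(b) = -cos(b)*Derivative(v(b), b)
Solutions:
 v(b) = C1/cos(b)^4


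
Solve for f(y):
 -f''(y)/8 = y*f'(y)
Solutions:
 f(y) = C1 + C2*erf(2*y)


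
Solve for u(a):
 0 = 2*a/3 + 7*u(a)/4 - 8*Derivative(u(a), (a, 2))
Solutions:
 u(a) = C1*exp(-sqrt(14)*a/8) + C2*exp(sqrt(14)*a/8) - 8*a/21


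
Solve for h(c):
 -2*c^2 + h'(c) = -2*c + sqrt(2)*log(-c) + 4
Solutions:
 h(c) = C1 + 2*c^3/3 - c^2 + sqrt(2)*c*log(-c) + c*(4 - sqrt(2))


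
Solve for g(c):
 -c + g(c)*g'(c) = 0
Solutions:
 g(c) = -sqrt(C1 + c^2)
 g(c) = sqrt(C1 + c^2)


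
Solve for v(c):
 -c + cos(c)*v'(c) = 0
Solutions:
 v(c) = C1 + Integral(c/cos(c), c)


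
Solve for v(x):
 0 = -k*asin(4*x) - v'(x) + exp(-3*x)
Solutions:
 v(x) = C1 - k*x*asin(4*x) - k*sqrt(1 - 16*x^2)/4 - exp(-3*x)/3


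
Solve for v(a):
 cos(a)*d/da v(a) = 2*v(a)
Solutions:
 v(a) = C1*(sin(a) + 1)/(sin(a) - 1)


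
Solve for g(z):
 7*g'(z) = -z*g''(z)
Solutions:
 g(z) = C1 + C2/z^6


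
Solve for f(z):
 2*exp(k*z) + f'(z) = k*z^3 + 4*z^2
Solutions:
 f(z) = C1 + k*z^4/4 + 4*z^3/3 - 2*exp(k*z)/k


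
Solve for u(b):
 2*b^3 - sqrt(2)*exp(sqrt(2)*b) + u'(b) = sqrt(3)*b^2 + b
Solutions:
 u(b) = C1 - b^4/2 + sqrt(3)*b^3/3 + b^2/2 + exp(sqrt(2)*b)


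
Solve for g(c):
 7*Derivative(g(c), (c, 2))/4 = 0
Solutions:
 g(c) = C1 + C2*c


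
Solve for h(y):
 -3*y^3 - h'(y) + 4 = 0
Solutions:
 h(y) = C1 - 3*y^4/4 + 4*y


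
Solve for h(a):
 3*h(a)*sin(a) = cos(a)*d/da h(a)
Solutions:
 h(a) = C1/cos(a)^3


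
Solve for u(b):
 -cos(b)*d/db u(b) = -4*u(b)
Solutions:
 u(b) = C1*(sin(b)^2 + 2*sin(b) + 1)/(sin(b)^2 - 2*sin(b) + 1)


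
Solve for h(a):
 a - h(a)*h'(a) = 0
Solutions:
 h(a) = -sqrt(C1 + a^2)
 h(a) = sqrt(C1 + a^2)


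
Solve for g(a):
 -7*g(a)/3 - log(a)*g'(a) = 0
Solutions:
 g(a) = C1*exp(-7*li(a)/3)


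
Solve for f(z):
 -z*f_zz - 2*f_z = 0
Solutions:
 f(z) = C1 + C2/z


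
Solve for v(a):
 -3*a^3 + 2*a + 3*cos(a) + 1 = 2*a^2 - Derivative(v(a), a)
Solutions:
 v(a) = C1 + 3*a^4/4 + 2*a^3/3 - a^2 - a - 3*sin(a)


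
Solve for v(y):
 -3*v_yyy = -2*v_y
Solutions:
 v(y) = C1 + C2*exp(-sqrt(6)*y/3) + C3*exp(sqrt(6)*y/3)


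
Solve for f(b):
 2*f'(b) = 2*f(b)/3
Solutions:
 f(b) = C1*exp(b/3)


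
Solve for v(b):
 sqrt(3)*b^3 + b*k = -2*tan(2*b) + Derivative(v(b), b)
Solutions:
 v(b) = C1 + sqrt(3)*b^4/4 + b^2*k/2 - log(cos(2*b))


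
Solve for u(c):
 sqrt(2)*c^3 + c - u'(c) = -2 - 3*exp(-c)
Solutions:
 u(c) = C1 + sqrt(2)*c^4/4 + c^2/2 + 2*c - 3*exp(-c)


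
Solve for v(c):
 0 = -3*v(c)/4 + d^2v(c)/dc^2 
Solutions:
 v(c) = C1*exp(-sqrt(3)*c/2) + C2*exp(sqrt(3)*c/2)


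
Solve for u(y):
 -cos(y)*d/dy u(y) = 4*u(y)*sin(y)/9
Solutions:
 u(y) = C1*cos(y)^(4/9)


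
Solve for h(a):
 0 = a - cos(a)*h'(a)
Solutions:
 h(a) = C1 + Integral(a/cos(a), a)


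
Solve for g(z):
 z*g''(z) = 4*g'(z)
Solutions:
 g(z) = C1 + C2*z^5


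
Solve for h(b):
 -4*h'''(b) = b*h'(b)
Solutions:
 h(b) = C1 + Integral(C2*airyai(-2^(1/3)*b/2) + C3*airybi(-2^(1/3)*b/2), b)


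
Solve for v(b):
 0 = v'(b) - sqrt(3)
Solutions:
 v(b) = C1 + sqrt(3)*b


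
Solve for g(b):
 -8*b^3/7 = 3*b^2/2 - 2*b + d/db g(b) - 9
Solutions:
 g(b) = C1 - 2*b^4/7 - b^3/2 + b^2 + 9*b


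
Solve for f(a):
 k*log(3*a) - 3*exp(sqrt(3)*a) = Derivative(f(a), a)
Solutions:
 f(a) = C1 + a*k*log(a) + a*k*(-1 + log(3)) - sqrt(3)*exp(sqrt(3)*a)


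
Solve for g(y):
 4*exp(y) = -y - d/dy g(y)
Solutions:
 g(y) = C1 - y^2/2 - 4*exp(y)


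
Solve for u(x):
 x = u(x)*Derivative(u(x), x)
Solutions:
 u(x) = -sqrt(C1 + x^2)
 u(x) = sqrt(C1 + x^2)


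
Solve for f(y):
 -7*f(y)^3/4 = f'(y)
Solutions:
 f(y) = -sqrt(2)*sqrt(-1/(C1 - 7*y))
 f(y) = sqrt(2)*sqrt(-1/(C1 - 7*y))


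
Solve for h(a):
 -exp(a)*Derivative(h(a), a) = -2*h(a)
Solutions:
 h(a) = C1*exp(-2*exp(-a))


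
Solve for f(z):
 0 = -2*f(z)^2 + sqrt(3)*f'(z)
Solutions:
 f(z) = -3/(C1 + 2*sqrt(3)*z)


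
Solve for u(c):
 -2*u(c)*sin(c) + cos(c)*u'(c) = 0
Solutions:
 u(c) = C1/cos(c)^2


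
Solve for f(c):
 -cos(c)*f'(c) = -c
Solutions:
 f(c) = C1 + Integral(c/cos(c), c)


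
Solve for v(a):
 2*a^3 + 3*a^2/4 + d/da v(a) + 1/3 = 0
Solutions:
 v(a) = C1 - a^4/2 - a^3/4 - a/3


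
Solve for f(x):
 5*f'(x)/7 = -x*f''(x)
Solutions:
 f(x) = C1 + C2*x^(2/7)


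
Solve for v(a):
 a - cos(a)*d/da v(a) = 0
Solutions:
 v(a) = C1 + Integral(a/cos(a), a)


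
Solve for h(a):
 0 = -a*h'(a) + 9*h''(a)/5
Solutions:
 h(a) = C1 + C2*erfi(sqrt(10)*a/6)


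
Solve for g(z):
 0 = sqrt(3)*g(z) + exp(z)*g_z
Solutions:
 g(z) = C1*exp(sqrt(3)*exp(-z))


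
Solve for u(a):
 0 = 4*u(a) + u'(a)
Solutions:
 u(a) = C1*exp(-4*a)


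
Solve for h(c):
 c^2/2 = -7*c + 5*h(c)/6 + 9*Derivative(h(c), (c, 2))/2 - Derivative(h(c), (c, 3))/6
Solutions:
 h(c) = C1*exp(c*(-2^(2/3)*(sqrt(14605) + 1463)^(1/3)/4 - 81*2^(1/3)/(2*(sqrt(14605) + 1463)^(1/3)) + 9))*sin(2^(1/3)*sqrt(3)*c*(-2^(1/3)*(sqrt(14605) + 1463)^(1/3) + 162/(sqrt(14605) + 1463)^(1/3))/4) + C2*exp(c*(-2^(2/3)*(sqrt(14605) + 1463)^(1/3)/4 - 81*2^(1/3)/(2*(sqrt(14605) + 1463)^(1/3)) + 9))*cos(2^(1/3)*sqrt(3)*c*(-2^(1/3)*(sqrt(14605) + 1463)^(1/3) + 162/(sqrt(14605) + 1463)^(1/3))/4) + C3*exp(c*(81*2^(1/3)/(sqrt(14605) + 1463)^(1/3) + 9 + 2^(2/3)*(sqrt(14605) + 1463)^(1/3)/2)) + 3*c^2/5 + 42*c/5 - 162/25


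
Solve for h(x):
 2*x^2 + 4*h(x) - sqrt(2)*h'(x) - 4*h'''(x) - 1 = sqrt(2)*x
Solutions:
 h(x) = C1*exp(3^(1/3)*x*(-(36 + sqrt(6)*sqrt(sqrt(2) + 216))^(1/3) + sqrt(2)*3^(1/3)/(36 + sqrt(6)*sqrt(sqrt(2) + 216))^(1/3))/12)*sin(3^(1/6)*x*(3*sqrt(2)/(36 + sqrt(6)*sqrt(sqrt(2) + 216))^(1/3) + 3^(2/3)*(36 + sqrt(6)*sqrt(sqrt(2) + 216))^(1/3))/12) + C2*exp(3^(1/3)*x*(-(36 + sqrt(6)*sqrt(sqrt(2) + 216))^(1/3) + sqrt(2)*3^(1/3)/(36 + sqrt(6)*sqrt(sqrt(2) + 216))^(1/3))/12)*cos(3^(1/6)*x*(3*sqrt(2)/(36 + sqrt(6)*sqrt(sqrt(2) + 216))^(1/3) + 3^(2/3)*(36 + sqrt(6)*sqrt(sqrt(2) + 216))^(1/3))/12) + C3*exp(-3^(1/3)*x*(-(36 + sqrt(6)*sqrt(sqrt(2) + 216))^(1/3) + sqrt(2)*3^(1/3)/(36 + sqrt(6)*sqrt(sqrt(2) + 216))^(1/3))/6) - x^2/2 + 1/4


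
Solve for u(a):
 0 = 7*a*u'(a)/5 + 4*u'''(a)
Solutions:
 u(a) = C1 + Integral(C2*airyai(-350^(1/3)*a/10) + C3*airybi(-350^(1/3)*a/10), a)


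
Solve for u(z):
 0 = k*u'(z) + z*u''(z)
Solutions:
 u(z) = C1 + z^(1 - re(k))*(C2*sin(log(z)*Abs(im(k))) + C3*cos(log(z)*im(k)))


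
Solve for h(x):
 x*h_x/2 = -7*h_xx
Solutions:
 h(x) = C1 + C2*erf(sqrt(7)*x/14)


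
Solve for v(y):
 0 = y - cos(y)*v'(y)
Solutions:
 v(y) = C1 + Integral(y/cos(y), y)


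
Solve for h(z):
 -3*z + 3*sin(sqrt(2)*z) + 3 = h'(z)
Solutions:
 h(z) = C1 - 3*z^2/2 + 3*z - 3*sqrt(2)*cos(sqrt(2)*z)/2


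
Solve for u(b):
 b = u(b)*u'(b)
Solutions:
 u(b) = -sqrt(C1 + b^2)
 u(b) = sqrt(C1 + b^2)


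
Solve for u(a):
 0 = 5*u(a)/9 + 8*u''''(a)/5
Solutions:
 u(a) = (C1*sin(sqrt(15)*2^(3/4)*a/12) + C2*cos(sqrt(15)*2^(3/4)*a/12))*exp(-sqrt(15)*2^(3/4)*a/12) + (C3*sin(sqrt(15)*2^(3/4)*a/12) + C4*cos(sqrt(15)*2^(3/4)*a/12))*exp(sqrt(15)*2^(3/4)*a/12)


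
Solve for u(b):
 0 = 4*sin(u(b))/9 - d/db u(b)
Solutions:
 -4*b/9 + log(cos(u(b)) - 1)/2 - log(cos(u(b)) + 1)/2 = C1


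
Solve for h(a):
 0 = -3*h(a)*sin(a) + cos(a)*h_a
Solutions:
 h(a) = C1/cos(a)^3


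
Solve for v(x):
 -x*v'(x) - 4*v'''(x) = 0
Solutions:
 v(x) = C1 + Integral(C2*airyai(-2^(1/3)*x/2) + C3*airybi(-2^(1/3)*x/2), x)


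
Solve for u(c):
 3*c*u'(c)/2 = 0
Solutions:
 u(c) = C1


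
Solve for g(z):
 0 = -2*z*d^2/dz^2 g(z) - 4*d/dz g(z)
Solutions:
 g(z) = C1 + C2/z


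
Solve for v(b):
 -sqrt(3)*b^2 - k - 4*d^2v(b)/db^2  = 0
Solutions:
 v(b) = C1 + C2*b - sqrt(3)*b^4/48 - b^2*k/8


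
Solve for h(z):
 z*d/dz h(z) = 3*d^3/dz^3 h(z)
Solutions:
 h(z) = C1 + Integral(C2*airyai(3^(2/3)*z/3) + C3*airybi(3^(2/3)*z/3), z)


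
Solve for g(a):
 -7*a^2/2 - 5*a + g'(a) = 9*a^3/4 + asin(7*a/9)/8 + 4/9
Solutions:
 g(a) = C1 + 9*a^4/16 + 7*a^3/6 + 5*a^2/2 + a*asin(7*a/9)/8 + 4*a/9 + sqrt(81 - 49*a^2)/56


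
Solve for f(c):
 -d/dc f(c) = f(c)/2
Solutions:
 f(c) = C1*exp(-c/2)


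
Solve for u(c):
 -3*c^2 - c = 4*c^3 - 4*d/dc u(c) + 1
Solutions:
 u(c) = C1 + c^4/4 + c^3/4 + c^2/8 + c/4


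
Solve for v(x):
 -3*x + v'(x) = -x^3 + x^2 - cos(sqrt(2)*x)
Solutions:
 v(x) = C1 - x^4/4 + x^3/3 + 3*x^2/2 - sqrt(2)*sin(sqrt(2)*x)/2


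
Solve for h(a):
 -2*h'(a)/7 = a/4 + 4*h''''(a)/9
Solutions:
 h(a) = C1 + C4*exp(-42^(2/3)*a/14) - 7*a^2/16 + (C2*sin(3*14^(2/3)*3^(1/6)*a/28) + C3*cos(3*14^(2/3)*3^(1/6)*a/28))*exp(42^(2/3)*a/28)


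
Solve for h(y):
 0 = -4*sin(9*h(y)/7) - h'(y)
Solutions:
 4*y + 7*log(cos(9*h(y)/7) - 1)/18 - 7*log(cos(9*h(y)/7) + 1)/18 = C1


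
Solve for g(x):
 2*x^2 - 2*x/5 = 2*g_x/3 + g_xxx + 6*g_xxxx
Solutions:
 g(x) = C1 + C2*exp(x*(-2 + (18*sqrt(326) + 325)^(-1/3) + (18*sqrt(326) + 325)^(1/3))/36)*sin(sqrt(3)*x*(-(18*sqrt(326) + 325)^(1/3) + (18*sqrt(326) + 325)^(-1/3))/36) + C3*exp(x*(-2 + (18*sqrt(326) + 325)^(-1/3) + (18*sqrt(326) + 325)^(1/3))/36)*cos(sqrt(3)*x*(-(18*sqrt(326) + 325)^(1/3) + (18*sqrt(326) + 325)^(-1/3))/36) + C4*exp(-x*((18*sqrt(326) + 325)^(-1/3) + 1 + (18*sqrt(326) + 325)^(1/3))/18) + x^3 - 3*x^2/10 - 9*x


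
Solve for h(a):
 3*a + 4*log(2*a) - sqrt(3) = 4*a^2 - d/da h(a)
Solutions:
 h(a) = C1 + 4*a^3/3 - 3*a^2/2 - 4*a*log(a) - a*log(16) + sqrt(3)*a + 4*a


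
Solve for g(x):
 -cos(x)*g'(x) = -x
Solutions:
 g(x) = C1 + Integral(x/cos(x), x)


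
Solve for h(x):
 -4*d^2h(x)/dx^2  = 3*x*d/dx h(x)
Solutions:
 h(x) = C1 + C2*erf(sqrt(6)*x/4)


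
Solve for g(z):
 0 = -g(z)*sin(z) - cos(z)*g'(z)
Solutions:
 g(z) = C1*cos(z)


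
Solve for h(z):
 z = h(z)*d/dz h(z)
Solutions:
 h(z) = -sqrt(C1 + z^2)
 h(z) = sqrt(C1 + z^2)


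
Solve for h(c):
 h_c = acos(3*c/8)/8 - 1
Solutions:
 h(c) = C1 + c*acos(3*c/8)/8 - c - sqrt(64 - 9*c^2)/24


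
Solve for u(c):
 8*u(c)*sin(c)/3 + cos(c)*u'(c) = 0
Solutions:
 u(c) = C1*cos(c)^(8/3)


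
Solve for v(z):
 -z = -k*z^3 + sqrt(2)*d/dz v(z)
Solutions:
 v(z) = C1 + sqrt(2)*k*z^4/8 - sqrt(2)*z^2/4


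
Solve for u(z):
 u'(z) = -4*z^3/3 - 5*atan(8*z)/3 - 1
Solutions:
 u(z) = C1 - z^4/3 - 5*z*atan(8*z)/3 - z + 5*log(64*z^2 + 1)/48


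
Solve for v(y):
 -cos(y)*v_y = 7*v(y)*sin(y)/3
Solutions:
 v(y) = C1*cos(y)^(7/3)


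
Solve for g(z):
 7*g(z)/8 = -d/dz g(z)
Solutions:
 g(z) = C1*exp(-7*z/8)


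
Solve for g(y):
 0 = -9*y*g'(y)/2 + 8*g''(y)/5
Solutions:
 g(y) = C1 + C2*erfi(3*sqrt(10)*y/8)


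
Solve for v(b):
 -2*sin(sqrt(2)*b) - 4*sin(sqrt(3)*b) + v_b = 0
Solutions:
 v(b) = C1 - sqrt(2)*cos(sqrt(2)*b) - 4*sqrt(3)*cos(sqrt(3)*b)/3


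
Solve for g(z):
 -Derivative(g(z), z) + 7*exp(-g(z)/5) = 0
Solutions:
 g(z) = 5*log(C1 + 7*z/5)


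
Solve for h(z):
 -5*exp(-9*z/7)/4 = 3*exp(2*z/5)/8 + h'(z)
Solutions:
 h(z) = C1 - 15*exp(2*z/5)/16 + 35*exp(-9*z/7)/36


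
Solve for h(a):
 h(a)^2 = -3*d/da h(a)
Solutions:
 h(a) = 3/(C1 + a)


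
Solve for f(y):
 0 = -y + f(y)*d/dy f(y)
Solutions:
 f(y) = -sqrt(C1 + y^2)
 f(y) = sqrt(C1 + y^2)


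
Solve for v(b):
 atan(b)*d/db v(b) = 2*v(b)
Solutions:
 v(b) = C1*exp(2*Integral(1/atan(b), b))


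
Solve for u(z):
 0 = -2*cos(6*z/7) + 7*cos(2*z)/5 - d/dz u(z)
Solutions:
 u(z) = C1 - 7*sin(6*z/7)/3 + 7*sin(2*z)/10


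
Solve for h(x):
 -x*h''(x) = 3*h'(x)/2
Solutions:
 h(x) = C1 + C2/sqrt(x)


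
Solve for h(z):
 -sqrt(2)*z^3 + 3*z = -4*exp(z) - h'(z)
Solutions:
 h(z) = C1 + sqrt(2)*z^4/4 - 3*z^2/2 - 4*exp(z)


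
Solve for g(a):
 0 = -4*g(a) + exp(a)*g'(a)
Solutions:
 g(a) = C1*exp(-4*exp(-a))


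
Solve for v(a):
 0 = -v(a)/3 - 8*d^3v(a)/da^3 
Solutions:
 v(a) = C3*exp(-3^(2/3)*a/6) + (C1*sin(3^(1/6)*a/4) + C2*cos(3^(1/6)*a/4))*exp(3^(2/3)*a/12)


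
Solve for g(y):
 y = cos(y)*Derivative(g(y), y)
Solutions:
 g(y) = C1 + Integral(y/cos(y), y)


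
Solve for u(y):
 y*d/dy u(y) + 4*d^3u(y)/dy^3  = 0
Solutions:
 u(y) = C1 + Integral(C2*airyai(-2^(1/3)*y/2) + C3*airybi(-2^(1/3)*y/2), y)


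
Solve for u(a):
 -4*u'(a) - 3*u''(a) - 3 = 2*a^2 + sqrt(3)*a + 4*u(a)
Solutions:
 u(a) = -a^2/2 - sqrt(3)*a/4 + a + (C1*sin(2*sqrt(2)*a/3) + C2*cos(2*sqrt(2)*a/3))*exp(-2*a/3) - 1 + sqrt(3)/4


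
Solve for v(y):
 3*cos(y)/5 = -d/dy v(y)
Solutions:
 v(y) = C1 - 3*sin(y)/5


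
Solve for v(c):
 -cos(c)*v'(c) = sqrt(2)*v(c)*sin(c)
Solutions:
 v(c) = C1*cos(c)^(sqrt(2))


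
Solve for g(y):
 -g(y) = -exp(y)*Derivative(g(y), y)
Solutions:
 g(y) = C1*exp(-exp(-y))


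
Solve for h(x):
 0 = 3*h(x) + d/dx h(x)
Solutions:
 h(x) = C1*exp(-3*x)


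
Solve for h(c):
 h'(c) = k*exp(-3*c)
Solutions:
 h(c) = C1 - k*exp(-3*c)/3


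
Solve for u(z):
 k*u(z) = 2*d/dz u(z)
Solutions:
 u(z) = C1*exp(k*z/2)


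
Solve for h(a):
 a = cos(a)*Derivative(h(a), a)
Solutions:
 h(a) = C1 + Integral(a/cos(a), a)


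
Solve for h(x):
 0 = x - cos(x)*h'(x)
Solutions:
 h(x) = C1 + Integral(x/cos(x), x)


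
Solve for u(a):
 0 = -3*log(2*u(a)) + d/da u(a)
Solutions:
 -Integral(1/(log(_y) + log(2)), (_y, u(a)))/3 = C1 - a


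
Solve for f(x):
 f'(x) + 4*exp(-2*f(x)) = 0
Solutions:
 f(x) = log(-sqrt(C1 - 8*x))
 f(x) = log(C1 - 8*x)/2


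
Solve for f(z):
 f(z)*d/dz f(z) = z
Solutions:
 f(z) = -sqrt(C1 + z^2)
 f(z) = sqrt(C1 + z^2)


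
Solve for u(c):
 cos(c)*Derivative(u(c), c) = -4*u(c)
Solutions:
 u(c) = C1*(sin(c)^2 - 2*sin(c) + 1)/(sin(c)^2 + 2*sin(c) + 1)


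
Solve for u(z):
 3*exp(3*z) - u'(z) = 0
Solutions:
 u(z) = C1 + exp(3*z)


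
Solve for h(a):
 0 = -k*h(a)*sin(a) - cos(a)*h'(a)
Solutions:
 h(a) = C1*exp(k*log(cos(a)))


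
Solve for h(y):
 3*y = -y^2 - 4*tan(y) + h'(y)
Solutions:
 h(y) = C1 + y^3/3 + 3*y^2/2 - 4*log(cos(y))


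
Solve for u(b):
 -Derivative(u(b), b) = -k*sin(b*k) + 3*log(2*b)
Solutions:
 u(b) = C1 - 3*b*log(b) - 3*b*log(2) + 3*b + k*Piecewise((-cos(b*k)/k, Ne(k, 0)), (0, True))


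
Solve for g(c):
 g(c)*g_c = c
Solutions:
 g(c) = -sqrt(C1 + c^2)
 g(c) = sqrt(C1 + c^2)
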